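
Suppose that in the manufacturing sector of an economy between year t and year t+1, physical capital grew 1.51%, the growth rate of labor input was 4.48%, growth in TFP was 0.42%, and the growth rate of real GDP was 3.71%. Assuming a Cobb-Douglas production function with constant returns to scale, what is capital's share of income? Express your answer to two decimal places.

Capital's share of income is 0.40.

gY = gA + α·gK + (1−α)·gL, so gY − gA − gL = α(gK − gL).
3.71 − 0.42 − 4.48 = α × (1.51 − 4.48).
-1.19 = -2.97 α, so α = 0.4007.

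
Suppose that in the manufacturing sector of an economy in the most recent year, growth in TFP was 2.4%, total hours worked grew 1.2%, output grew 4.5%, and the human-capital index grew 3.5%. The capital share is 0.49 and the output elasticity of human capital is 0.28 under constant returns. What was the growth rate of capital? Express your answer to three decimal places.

Capital growth was 1.722%.

Labor's share = 1 − 0.49 − 0.28 = 0.23.
gY = gA + 0.28×3.5 + 0.23×1.2 + 0.49×g.
0.49×g = 4.5 − 2.4 − 1.256 = 0.844.
g = 0.844 / 0.49 = 1.72245%.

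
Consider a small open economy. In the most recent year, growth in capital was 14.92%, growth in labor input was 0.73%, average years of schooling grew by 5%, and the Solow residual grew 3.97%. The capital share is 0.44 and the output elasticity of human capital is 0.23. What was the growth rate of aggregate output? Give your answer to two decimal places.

Labor's share = 1 − 0.44 − 0.23 = 0.33.
Capital: 0.44 × 14.92 = 6.5648 pp.
Average years of schooling: 0.23 × 5 = 1.15 pp.
Labor input: 0.33 × 0.73 = 0.2409 pp.
Output growth = 3.97 + 7.9557 = 11.9257%.

Aggregate output grew 11.93%.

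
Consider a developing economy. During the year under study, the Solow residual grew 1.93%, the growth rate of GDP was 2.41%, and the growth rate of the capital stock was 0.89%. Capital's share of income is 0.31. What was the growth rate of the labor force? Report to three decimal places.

Labor's share = 1 − 0.31 = 0.69.
gY = gA + 0.31×0.89 + 0.69×g.
0.69×g = 2.41 − 1.93 − 0.2759 = 0.2041.
g = 0.2041 / 0.69 = 0.2958%.

0.296%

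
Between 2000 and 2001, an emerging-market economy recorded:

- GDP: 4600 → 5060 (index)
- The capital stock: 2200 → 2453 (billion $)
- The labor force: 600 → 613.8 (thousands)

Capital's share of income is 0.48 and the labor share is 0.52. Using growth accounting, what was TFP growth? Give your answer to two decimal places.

3.28%

GDP growth = (5060 − 4600) / 4600 = 10%.
The capital stock growth = (2453 − 2200) / 2200 = 11.5%.
The labor force growth = (613.8 − 600) / 600 = 2.3%.
Labor's share = 1 − 0.48 = 0.52.
The capital stock: 0.48 × 11.5 = 5.52 pp.
The labor force: 0.52 × 2.3 = 1.196 pp.
TFP growth = 10 − 6.716 = 3.284%.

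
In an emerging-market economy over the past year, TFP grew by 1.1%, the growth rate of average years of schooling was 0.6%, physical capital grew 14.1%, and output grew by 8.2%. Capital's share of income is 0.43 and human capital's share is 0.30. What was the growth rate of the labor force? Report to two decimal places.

Labor's share = 1 − 0.43 − 0.3 = 0.27.
gY = gA + 0.43×14.1 + 0.3×0.6 + 0.27×g.
0.27×g = 8.2 − 1.1 − 6.243 = 0.857.
g = 0.857 / 0.27 = 3.1741%.

The labor force growth was 3.17%.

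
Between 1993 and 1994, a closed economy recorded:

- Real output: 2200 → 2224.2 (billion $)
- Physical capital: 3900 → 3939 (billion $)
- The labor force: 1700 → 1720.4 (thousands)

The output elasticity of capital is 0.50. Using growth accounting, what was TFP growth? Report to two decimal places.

TFP grew 0.00%.

Real output growth = (2224.2 − 2200) / 2200 = 1.1%.
Physical capital growth = (3939 − 3900) / 3900 = 1%.
The labor force growth = (1720.4 − 1700) / 1700 = 1.2%.
Labor's share = 1 − 0.5 = 0.5.
Physical capital: 0.5 × 1 = 0.5 pp.
The labor force: 0.5 × 1.2 = 0.6 pp.
TFP growth = 1.1 − 1.1 = 0%.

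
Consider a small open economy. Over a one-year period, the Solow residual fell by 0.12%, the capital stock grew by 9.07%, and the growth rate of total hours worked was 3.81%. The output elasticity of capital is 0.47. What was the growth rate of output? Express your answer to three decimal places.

6.162%

Labor's share = 1 − 0.47 = 0.53.
The capital stock: 0.47 × 9.07 = 4.2629 pp.
Total hours worked: 0.53 × 3.81 = 2.0193 pp.
Output growth = -0.12 + 6.2822 = 6.1622%.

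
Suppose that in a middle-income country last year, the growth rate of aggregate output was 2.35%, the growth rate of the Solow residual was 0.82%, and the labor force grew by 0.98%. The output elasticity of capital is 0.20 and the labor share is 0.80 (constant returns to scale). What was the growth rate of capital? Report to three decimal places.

Labor's share = 1 − 0.2 = 0.8.
gY = gA + 0.8×0.98 + 0.2×g.
0.2×g = 2.35 − 0.82 − 0.784 = 0.746.
g = 0.746 / 0.2 = 3.73%.

3.730%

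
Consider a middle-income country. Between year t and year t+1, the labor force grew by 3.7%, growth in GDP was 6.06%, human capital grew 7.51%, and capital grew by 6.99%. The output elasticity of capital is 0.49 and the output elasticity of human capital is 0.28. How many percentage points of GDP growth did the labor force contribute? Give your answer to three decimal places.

0.851 pp

Labor's share = 1 − 0.49 − 0.28 = 0.23.
Contribution = share × growth = 0.23 × 3.7 = 0.851 pp.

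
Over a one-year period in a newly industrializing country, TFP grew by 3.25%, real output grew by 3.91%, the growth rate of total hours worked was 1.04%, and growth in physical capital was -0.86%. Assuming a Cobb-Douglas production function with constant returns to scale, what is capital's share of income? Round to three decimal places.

0.200

gY = gA + α·gK + (1−α)·gL, so gY − gA − gL = α(gK − gL).
3.91 − 3.25 − 1.04 = α × (-0.86 − 1.04).
-0.38 = -1.9 α, so α = 0.2.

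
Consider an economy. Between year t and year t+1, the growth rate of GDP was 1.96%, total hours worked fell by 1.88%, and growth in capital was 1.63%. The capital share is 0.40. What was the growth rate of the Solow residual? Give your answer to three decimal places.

2.436%

Labor's share = 1 − 0.4 = 0.6.
Capital: 0.4 × 1.63 = 0.652 pp.
Total hours worked: 0.6 × (-1.88) = -1.128 pp.
TFP growth = 1.96 + 0.476 = 2.436%.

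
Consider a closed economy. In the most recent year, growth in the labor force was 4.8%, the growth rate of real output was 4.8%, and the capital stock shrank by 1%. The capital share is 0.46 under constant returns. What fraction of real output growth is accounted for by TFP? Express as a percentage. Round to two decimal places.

TFP accounted for 55.58% of growth.

Labor's share = 1 − 0.46 = 0.54.
The capital stock: 0.46 × (-1) = -0.46 pp.
The labor force: 0.54 × 4.8 = 2.592 pp.
TFP growth = 4.8 − 2.132 = 2.668%.
TFP share of growth = 2.668 / 4.8 × 100 = 55.5833%.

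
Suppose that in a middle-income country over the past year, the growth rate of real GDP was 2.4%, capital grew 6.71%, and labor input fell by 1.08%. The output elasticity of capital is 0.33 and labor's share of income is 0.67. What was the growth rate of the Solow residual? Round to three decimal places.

Labor's share = 1 − 0.33 = 0.67.
Capital: 0.33 × 6.71 = 2.2143 pp.
Labor input: 0.67 × (-1.08) = -0.7236 pp.
TFP growth = 2.4 − 1.4907 = 0.9093%.

0.909%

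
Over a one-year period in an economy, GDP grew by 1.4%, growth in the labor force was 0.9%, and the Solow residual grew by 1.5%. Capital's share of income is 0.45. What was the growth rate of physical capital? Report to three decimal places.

-1.322%

Labor's share = 1 − 0.45 = 0.55.
gY = gA + 0.55×0.9 + 0.45×g.
0.45×g = 1.4 − 1.5 − 0.495 = -0.595.
g = -0.595 / 0.45 = -1.32222%.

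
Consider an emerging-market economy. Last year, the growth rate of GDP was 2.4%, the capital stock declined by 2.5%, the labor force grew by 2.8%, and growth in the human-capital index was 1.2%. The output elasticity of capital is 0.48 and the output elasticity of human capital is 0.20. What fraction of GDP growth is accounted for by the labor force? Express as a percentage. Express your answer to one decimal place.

Labor's share = 1 − 0.48 − 0.2 = 0.32.
The labor force contributed 0.32 × 2.8 = 0.896 pp.
Share of growth = 0.896 / 2.4 × 100 = 37.333%.

37.3%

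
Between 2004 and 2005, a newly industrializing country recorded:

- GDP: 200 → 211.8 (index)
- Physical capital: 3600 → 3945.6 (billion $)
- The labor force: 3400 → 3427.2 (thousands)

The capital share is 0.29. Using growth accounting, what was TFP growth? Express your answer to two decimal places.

2.55%

GDP growth = (211.8 − 200) / 200 = 5.9%.
Physical capital growth = (3945.6 − 3600) / 3600 = 9.6%.
The labor force growth = (3427.2 − 3400) / 3400 = 0.8%.
Labor's share = 1 − 0.29 = 0.71.
Physical capital: 0.29 × 9.6 = 2.784 pp.
The labor force: 0.71 × 0.8 = 0.568 pp.
TFP growth = 5.9 − 3.352 = 2.548%.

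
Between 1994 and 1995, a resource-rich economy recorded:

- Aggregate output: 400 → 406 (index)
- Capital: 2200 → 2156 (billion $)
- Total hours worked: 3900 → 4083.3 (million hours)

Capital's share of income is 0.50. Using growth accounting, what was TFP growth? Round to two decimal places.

Aggregate output growth = (406 − 400) / 400 = 1.5%.
Capital growth = (2156 − 2200) / 2200 = -2%.
Total hours worked growth = (4083.3 − 3900) / 3900 = 4.7%.
Labor's share = 1 − 0.5 = 0.5.
Capital: 0.5 × (-2) = -1 pp.
Total hours worked: 0.5 × 4.7 = 2.35 pp.
TFP growth = 1.5 − 1.35 = 0.15%.

0.15%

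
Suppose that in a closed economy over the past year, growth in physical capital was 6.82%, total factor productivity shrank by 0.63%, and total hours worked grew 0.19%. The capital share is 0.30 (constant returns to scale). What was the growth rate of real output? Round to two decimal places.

1.55%

Labor's share = 1 − 0.3 = 0.7.
Physical capital: 0.3 × 6.82 = 2.046 pp.
Total hours worked: 0.7 × 0.19 = 0.133 pp.
Output growth = -0.63 + 2.179 = 1.549%.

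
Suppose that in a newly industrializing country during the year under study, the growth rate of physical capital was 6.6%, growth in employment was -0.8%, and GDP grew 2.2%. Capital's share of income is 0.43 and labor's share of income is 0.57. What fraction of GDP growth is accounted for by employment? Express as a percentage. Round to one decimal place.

Labor's share = 1 − 0.43 = 0.57.
Employment contributed 0.57 × (-0.8) = -0.456 pp.
Share of growth = -0.456 / 2.2 × 100 = -20.727%.

-20.7%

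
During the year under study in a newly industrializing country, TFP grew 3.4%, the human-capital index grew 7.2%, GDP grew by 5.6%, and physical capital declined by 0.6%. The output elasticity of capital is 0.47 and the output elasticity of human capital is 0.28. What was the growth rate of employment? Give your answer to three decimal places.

Labor's share = 1 − 0.47 − 0.28 = 0.25.
gY = gA + 0.47×(-0.6) + 0.28×7.2 + 0.25×g.
0.25×g = 5.6 − 3.4 − 1.734 = 0.466.
g = 0.466 / 0.25 = 1.864%.

1.864%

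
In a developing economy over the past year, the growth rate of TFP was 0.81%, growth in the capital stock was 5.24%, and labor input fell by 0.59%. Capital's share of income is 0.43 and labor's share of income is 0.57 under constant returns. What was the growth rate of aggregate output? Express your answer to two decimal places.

Labor's share = 1 − 0.43 = 0.57.
The capital stock: 0.43 × 5.24 = 2.2532 pp.
Labor input: 0.57 × (-0.59) = -0.3363 pp.
Output growth = 0.81 + 1.9169 = 2.7269%.

Aggregate output grew 2.73%.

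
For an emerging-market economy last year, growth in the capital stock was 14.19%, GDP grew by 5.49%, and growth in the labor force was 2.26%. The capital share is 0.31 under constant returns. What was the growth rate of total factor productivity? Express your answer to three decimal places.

Labor's share = 1 − 0.31 = 0.69.
The capital stock: 0.31 × 14.19 = 4.3989 pp.
The labor force: 0.69 × 2.26 = 1.5594 pp.
TFP growth = 5.49 − 5.9583 = -0.4683%.

-0.468%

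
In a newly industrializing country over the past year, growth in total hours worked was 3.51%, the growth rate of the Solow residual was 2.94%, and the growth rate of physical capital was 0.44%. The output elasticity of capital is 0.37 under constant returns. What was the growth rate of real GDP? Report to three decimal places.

5.314%

Labor's share = 1 − 0.37 = 0.63.
Physical capital: 0.37 × 0.44 = 0.1628 pp.
Total hours worked: 0.63 × 3.51 = 2.2113 pp.
Output growth = 2.94 + 2.3741 = 5.3141%.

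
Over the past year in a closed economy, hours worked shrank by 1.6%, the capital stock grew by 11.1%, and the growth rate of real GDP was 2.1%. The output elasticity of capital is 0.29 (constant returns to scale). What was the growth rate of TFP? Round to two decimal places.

Labor's share = 1 − 0.29 = 0.71.
The capital stock: 0.29 × 11.1 = 3.219 pp.
Hours worked: 0.71 × (-1.6) = -1.136 pp.
TFP growth = 2.1 − 2.083 = 0.017%.

0.02%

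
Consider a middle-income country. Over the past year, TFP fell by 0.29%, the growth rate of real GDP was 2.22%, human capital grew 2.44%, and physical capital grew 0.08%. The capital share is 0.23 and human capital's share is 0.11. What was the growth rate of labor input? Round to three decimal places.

3.368%

Labor's share = 1 − 0.23 − 0.11 = 0.66.
gY = gA + 0.23×0.08 + 0.11×2.44 + 0.66×g.
0.66×g = 2.22 + 0.29 − 0.2868 = 2.2232.
g = 2.2232 / 0.66 = 3.36848%.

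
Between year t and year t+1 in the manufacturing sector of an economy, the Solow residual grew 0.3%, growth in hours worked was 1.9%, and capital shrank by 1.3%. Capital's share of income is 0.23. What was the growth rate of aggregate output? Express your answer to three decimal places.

Labor's share = 1 − 0.23 = 0.77.
Capital: 0.23 × (-1.3) = -0.299 pp.
Hours worked: 0.77 × 1.9 = 1.463 pp.
Output growth = 0.3 + 1.164 = 1.464%.

1.464%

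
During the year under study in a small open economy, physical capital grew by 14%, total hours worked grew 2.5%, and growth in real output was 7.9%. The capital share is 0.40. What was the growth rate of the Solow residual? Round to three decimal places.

Labor's share = 1 − 0.4 = 0.6.
Physical capital: 0.4 × 14 = 5.6 pp.
Total hours worked: 0.6 × 2.5 = 1.5 pp.
TFP growth = 7.9 − 7.1 = 0.8%.

0.800%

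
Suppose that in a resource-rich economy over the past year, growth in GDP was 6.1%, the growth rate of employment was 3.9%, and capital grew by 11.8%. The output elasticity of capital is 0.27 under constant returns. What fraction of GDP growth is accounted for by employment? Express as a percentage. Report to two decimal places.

46.67%

Labor's share = 1 − 0.27 = 0.73.
Employment contributed 0.73 × 3.9 = 2.847 pp.
Share of growth = 2.847 / 6.1 × 100 = 46.6721%.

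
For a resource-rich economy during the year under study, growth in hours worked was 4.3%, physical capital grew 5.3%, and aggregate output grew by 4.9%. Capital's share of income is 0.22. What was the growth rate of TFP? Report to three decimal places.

Labor's share = 1 − 0.22 = 0.78.
Physical capital: 0.22 × 5.3 = 1.166 pp.
Hours worked: 0.78 × 4.3 = 3.354 pp.
TFP growth = 4.9 − 4.52 = 0.38%.

TFP grew 0.380%.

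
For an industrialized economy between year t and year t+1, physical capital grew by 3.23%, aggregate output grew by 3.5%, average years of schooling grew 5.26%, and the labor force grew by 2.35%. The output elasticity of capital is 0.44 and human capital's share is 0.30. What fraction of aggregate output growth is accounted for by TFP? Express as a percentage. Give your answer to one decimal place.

-3.1%

Labor's share = 1 − 0.44 − 0.3 = 0.26.
Physical capital: 0.44 × 3.23 = 1.4212 pp.
Average years of schooling: 0.3 × 5.26 = 1.578 pp.
The labor force: 0.26 × 2.35 = 0.611 pp.
TFP growth = 3.5 − 3.6102 = -0.1102%.
TFP share of growth = -0.1102 / 3.5 × 100 = -3.149%.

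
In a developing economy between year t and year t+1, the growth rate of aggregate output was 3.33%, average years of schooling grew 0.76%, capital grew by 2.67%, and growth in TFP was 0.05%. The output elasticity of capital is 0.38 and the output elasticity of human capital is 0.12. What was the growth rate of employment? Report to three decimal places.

Labor's share = 1 − 0.38 − 0.12 = 0.5.
gY = gA + 0.38×2.67 + 0.12×0.76 + 0.5×g.
0.5×g = 3.33 − 0.05 − 1.1058 = 2.1742.
g = 2.1742 / 0.5 = 4.3484%.

4.348%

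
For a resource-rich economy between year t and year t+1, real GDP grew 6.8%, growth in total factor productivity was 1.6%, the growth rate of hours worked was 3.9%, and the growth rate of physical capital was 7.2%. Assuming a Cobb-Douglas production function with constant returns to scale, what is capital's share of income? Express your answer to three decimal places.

gY = gA + α·gK + (1−α)·gL, so gY − gA − gL = α(gK − gL).
6.8 − 1.6 − 3.9 = α × (7.2 − 3.9).
1.3 = 3.3 α, so α = 0.39394.

α = 0.394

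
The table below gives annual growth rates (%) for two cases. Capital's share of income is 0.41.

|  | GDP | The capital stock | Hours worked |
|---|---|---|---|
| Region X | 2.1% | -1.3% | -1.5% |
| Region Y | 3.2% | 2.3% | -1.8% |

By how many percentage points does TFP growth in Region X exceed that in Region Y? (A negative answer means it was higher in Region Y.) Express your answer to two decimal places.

Labor's share = 1 − 0.41 = 0.59.
Region X: TFP = 2.1 + 0.533 + 0.885 = 3.518%.
Region Y: TFP = 3.2 − 0.943 + 1.062 = 3.319%.
Difference = 3.518 − (3.319) = 0.199 pp.

0.20 percentage points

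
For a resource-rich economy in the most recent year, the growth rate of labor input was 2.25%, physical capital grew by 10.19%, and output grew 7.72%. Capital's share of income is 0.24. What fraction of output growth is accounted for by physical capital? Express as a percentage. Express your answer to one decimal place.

31.7%

Physical capital contributed 0.24 × 10.19 = 2.4456 pp.
Share of growth = 2.4456 / 7.72 × 100 = 31.679%.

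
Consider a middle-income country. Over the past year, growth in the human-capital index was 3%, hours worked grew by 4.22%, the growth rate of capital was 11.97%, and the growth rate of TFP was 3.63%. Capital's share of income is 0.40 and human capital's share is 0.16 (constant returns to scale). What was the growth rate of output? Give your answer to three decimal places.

Labor's share = 1 − 0.4 − 0.16 = 0.44.
Capital: 0.4 × 11.97 = 4.788 pp.
The human-capital index: 0.16 × 3 = 0.48 pp.
Hours worked: 0.44 × 4.22 = 1.8568 pp.
Output growth = 3.63 + 7.1248 = 10.7548%.

10.755%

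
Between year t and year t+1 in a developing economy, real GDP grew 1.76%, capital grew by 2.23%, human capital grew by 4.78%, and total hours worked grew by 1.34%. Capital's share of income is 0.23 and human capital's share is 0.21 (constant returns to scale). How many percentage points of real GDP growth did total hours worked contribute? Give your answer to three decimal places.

Labor's share = 1 − 0.23 − 0.21 = 0.56.
Contribution = share × growth = 0.56 × 1.34 = 0.7504 pp.

0.750 percentage points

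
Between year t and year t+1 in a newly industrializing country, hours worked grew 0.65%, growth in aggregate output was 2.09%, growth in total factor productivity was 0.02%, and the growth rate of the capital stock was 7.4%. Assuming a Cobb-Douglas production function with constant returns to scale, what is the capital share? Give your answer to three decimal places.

gY = gA + α·gK + (1−α)·gL, so gY − gA − gL = α(gK − gL).
2.09 − 0.02 − 0.65 = α × (7.4 − 0.65).
1.42 = 6.75 α, so α = 0.21037.

0.210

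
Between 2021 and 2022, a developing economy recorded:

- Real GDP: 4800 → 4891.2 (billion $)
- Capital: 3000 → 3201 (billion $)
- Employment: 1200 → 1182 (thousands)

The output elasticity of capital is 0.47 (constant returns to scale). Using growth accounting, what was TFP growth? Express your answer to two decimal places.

-0.45%

Real GDP growth = (4891.2 − 4800) / 4800 = 1.9%.
Capital growth = (3201 − 3000) / 3000 = 6.7%.
Employment growth = (1182 − 1200) / 1200 = -1.5%.
Labor's share = 1 − 0.47 = 0.53.
Capital: 0.47 × 6.7 = 3.149 pp.
Employment: 0.53 × (-1.5) = -0.795 pp.
TFP growth = 1.9 − 2.354 = -0.454%.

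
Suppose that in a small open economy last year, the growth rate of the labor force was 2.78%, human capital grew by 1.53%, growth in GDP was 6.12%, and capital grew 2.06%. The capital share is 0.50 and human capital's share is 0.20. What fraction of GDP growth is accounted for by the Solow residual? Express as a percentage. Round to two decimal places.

64.54%

Labor's share = 1 − 0.5 − 0.2 = 0.3.
Capital: 0.5 × 2.06 = 1.03 pp.
Human capital: 0.2 × 1.53 = 0.306 pp.
The labor force: 0.3 × 2.78 = 0.834 pp.
TFP growth = 6.12 − 2.17 = 3.95%.
TFP share of growth = 3.95 / 6.12 × 100 = 64.5425%.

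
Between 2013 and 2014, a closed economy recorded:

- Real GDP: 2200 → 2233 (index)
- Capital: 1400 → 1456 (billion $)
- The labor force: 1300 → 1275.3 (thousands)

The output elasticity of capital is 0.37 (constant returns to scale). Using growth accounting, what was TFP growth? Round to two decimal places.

TFP growth was 1.22%.

Real GDP growth = (2233 − 2200) / 2200 = 1.5%.
Capital growth = (1456 − 1400) / 1400 = 4%.
The labor force growth = (1275.3 − 1300) / 1300 = -1.9%.
Labor's share = 1 − 0.37 = 0.63.
Capital: 0.37 × 4 = 1.48 pp.
The labor force: 0.63 × (-1.9) = -1.197 pp.
TFP growth = 1.5 − 0.283 = 1.217%.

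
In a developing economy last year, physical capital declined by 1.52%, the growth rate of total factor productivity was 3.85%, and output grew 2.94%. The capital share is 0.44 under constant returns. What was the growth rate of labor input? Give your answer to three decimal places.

-0.431%

Labor's share = 1 − 0.44 = 0.56.
gY = gA + 0.44×(-1.52) + 0.56×g.
0.56×g = 2.94 − 3.85 + 0.6688 = -0.2412.
g = -0.2412 / 0.56 = -0.43071%.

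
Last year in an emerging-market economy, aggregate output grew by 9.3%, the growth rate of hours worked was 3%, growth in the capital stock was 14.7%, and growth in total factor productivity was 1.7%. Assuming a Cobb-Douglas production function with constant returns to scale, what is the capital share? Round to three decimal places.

gY = gA + α·gK + (1−α)·gL, so gY − gA − gL = α(gK − gL).
9.3 − 1.7 − 3 = α × (14.7 − 3).
4.6 = 11.7 α, so α = 0.39316.

The capital share is 0.393.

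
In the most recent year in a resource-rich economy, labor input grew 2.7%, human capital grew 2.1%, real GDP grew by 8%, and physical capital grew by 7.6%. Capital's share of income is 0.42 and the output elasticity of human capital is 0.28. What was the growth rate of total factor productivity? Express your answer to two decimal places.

Labor's share = 1 − 0.42 − 0.28 = 0.3.
Physical capital: 0.42 × 7.6 = 3.192 pp.
Human capital: 0.28 × 2.1 = 0.588 pp.
Labor input: 0.3 × 2.7 = 0.81 pp.
TFP growth = 8 − 4.59 = 3.41%.

3.41%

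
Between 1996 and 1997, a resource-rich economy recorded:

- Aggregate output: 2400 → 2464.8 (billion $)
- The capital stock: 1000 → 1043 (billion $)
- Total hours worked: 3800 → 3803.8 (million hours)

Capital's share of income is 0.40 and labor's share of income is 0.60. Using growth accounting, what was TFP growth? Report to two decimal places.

Aggregate output growth = (2464.8 − 2400) / 2400 = 2.7%.
The capital stock growth = (1043 − 1000) / 1000 = 4.3%.
Total hours worked growth = (3803.8 − 3800) / 3800 = 0.1%.
Labor's share = 1 − 0.4 = 0.6.
The capital stock: 0.4 × 4.3 = 1.72 pp.
Total hours worked: 0.6 × 0.1 = 0.06 pp.
TFP growth = 2.7 − 1.78 = 0.92%.

0.92%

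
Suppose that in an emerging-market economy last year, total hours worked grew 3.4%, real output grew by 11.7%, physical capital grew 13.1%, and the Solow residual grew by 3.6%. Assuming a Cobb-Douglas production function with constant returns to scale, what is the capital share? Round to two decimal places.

α = 0.48

gY = gA + α·gK + (1−α)·gL, so gY − gA − gL = α(gK − gL).
11.7 − 3.6 − 3.4 = α × (13.1 − 3.4).
4.7 = 9.7 α, so α = 0.4845.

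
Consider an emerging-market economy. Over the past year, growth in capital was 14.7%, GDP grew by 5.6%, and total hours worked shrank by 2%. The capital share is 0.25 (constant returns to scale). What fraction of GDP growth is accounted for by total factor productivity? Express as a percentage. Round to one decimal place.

Labor's share = 1 − 0.25 = 0.75.
Capital: 0.25 × 14.7 = 3.675 pp.
Total hours worked: 0.75 × (-2) = -1.5 pp.
TFP growth = 5.6 − 2.175 = 3.425%.
TFP share of growth = 3.425 / 5.6 × 100 = 61.161%.

61.2%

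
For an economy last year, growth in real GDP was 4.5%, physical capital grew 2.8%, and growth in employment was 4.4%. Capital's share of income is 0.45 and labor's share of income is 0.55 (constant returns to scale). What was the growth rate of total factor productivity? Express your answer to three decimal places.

Total factor productivity growth was 0.820%.

Labor's share = 1 − 0.45 = 0.55.
Physical capital: 0.45 × 2.8 = 1.26 pp.
Employment: 0.55 × 4.4 = 2.42 pp.
TFP growth = 4.5 − 3.68 = 0.82%.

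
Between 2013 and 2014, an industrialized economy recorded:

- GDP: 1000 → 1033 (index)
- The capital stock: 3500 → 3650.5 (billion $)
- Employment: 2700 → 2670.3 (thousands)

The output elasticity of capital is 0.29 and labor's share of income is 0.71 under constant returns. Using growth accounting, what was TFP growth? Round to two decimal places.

GDP growth = (1033 − 1000) / 1000 = 3.3%.
The capital stock growth = (3650.5 − 3500) / 3500 = 4.3%.
Employment growth = (2670.3 − 2700) / 2700 = -1.1%.
Labor's share = 1 − 0.29 = 0.71.
The capital stock: 0.29 × 4.3 = 1.247 pp.
Employment: 0.71 × (-1.1) = -0.781 pp.
TFP growth = 3.3 − 0.466 = 2.834%.

TFP growth was 2.83%.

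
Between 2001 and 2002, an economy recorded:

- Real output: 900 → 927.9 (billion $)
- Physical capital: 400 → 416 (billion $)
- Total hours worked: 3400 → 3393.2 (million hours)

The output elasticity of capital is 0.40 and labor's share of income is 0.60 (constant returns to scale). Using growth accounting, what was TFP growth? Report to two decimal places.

Real output growth = (927.9 − 900) / 900 = 3.1%.
Physical capital growth = (416 − 400) / 400 = 4%.
Total hours worked growth = (3393.2 − 3400) / 3400 = -0.2%.
Labor's share = 1 − 0.4 = 0.6.
Physical capital: 0.4 × 4 = 1.6 pp.
Total hours worked: 0.6 × (-0.2) = -0.12 pp.
TFP growth = 3.1 − 1.48 = 1.62%.

TFP growth was 1.62%.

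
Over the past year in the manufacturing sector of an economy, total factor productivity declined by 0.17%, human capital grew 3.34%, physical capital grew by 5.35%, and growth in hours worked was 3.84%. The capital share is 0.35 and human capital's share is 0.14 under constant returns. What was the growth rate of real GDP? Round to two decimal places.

Labor's share = 1 − 0.35 − 0.14 = 0.51.
Physical capital: 0.35 × 5.35 = 1.8725 pp.
Human capital: 0.14 × 3.34 = 0.4676 pp.
Hours worked: 0.51 × 3.84 = 1.9584 pp.
Output growth = -0.17 + 4.2985 = 4.1285%.

Real GDP growth was 4.13%.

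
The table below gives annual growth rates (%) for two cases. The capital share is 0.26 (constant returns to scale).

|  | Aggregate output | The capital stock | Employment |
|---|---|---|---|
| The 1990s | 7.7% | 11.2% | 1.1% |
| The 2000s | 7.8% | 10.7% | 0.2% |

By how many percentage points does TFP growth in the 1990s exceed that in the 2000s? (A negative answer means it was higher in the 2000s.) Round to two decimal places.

-0.90 percentage points

Labor's share = 1 − 0.26 = 0.74.
The 1990s: TFP = 7.7 − 2.912 − 0.814 = 3.974%.
The 2000s: TFP = 7.8 − 2.782 − 0.148 = 4.87%.
Difference = 3.974 − (4.87) = -0.896 pp.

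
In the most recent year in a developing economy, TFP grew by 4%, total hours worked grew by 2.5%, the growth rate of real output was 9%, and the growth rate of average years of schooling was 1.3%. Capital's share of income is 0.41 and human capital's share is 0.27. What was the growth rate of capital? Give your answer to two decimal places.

Labor's share = 1 − 0.41 − 0.27 = 0.32.
gY = gA + 0.27×1.3 + 0.32×2.5 + 0.41×g.
0.41×g = 9 − 4 − 1.151 = 3.849.
g = 3.849 / 0.41 = 9.3878%.

9.39%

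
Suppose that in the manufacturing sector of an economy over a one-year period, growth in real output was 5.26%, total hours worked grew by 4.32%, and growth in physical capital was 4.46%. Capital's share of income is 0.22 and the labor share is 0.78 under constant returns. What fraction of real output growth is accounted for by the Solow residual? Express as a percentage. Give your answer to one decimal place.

Labor's share = 1 − 0.22 = 0.78.
Physical capital: 0.22 × 4.46 = 0.9812 pp.
Total hours worked: 0.78 × 4.32 = 3.3696 pp.
TFP growth = 5.26 − 4.3508 = 0.9092%.
TFP share of growth = 0.9092 / 5.26 × 100 = 17.285%.

17.3%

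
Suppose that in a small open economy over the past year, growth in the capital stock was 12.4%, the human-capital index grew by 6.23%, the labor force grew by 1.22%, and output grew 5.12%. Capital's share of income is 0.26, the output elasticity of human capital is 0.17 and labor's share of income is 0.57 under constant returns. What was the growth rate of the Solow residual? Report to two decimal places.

The Solow residual growth was 0.14%.

Labor's share = 1 − 0.26 − 0.17 = 0.57.
The capital stock: 0.26 × 12.4 = 3.224 pp.
The human-capital index: 0.17 × 6.23 = 1.0591 pp.
The labor force: 0.57 × 1.22 = 0.6954 pp.
TFP growth = 5.12 − 4.9785 = 0.1415%.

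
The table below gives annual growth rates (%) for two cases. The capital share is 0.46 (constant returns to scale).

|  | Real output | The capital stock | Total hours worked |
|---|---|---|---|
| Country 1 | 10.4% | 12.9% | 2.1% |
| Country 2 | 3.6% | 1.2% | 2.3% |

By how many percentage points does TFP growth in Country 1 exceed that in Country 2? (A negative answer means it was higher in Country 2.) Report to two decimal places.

Labor's share = 1 − 0.46 = 0.54.
Country 1: TFP = 10.4 − 5.934 − 1.134 = 3.332%.
Country 2: TFP = 3.6 − 0.552 − 1.242 = 1.806%.
Difference = 3.332 − (1.806) = 1.526 pp.

1.53 percentage points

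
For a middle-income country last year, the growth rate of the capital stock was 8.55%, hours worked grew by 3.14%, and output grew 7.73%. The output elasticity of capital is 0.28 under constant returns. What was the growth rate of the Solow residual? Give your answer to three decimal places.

Labor's share = 1 − 0.28 = 0.72.
The capital stock: 0.28 × 8.55 = 2.394 pp.
Hours worked: 0.72 × 3.14 = 2.2608 pp.
TFP growth = 7.73 − 4.6548 = 3.0752%.

3.075%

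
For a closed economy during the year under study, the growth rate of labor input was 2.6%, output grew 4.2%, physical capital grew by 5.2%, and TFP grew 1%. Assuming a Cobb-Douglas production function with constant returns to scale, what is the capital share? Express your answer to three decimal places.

The capital share is 0.231.

gY = gA + α·gK + (1−α)·gL, so gY − gA − gL = α(gK − gL).
4.2 − 1 − 2.6 = α × (5.2 − 2.6).
0.6 = 2.6 α, so α = 0.23077.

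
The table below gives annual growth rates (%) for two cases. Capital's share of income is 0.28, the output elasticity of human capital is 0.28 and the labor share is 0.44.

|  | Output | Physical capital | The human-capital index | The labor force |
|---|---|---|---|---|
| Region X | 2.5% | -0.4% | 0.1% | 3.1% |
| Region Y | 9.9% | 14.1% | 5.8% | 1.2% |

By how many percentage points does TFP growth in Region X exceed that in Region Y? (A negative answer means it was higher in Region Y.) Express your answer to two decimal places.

-2.58 percentage points

Labor's share = 1 − 0.28 − 0.28 = 0.44.
Region X: TFP = 2.5 + 0.112 − 0.028 − 1.364 = 1.22%.
Region Y: TFP = 9.9 − 3.948 − 1.624 − 0.528 = 3.8%.
Difference = 1.22 − (3.8) = -2.58 pp.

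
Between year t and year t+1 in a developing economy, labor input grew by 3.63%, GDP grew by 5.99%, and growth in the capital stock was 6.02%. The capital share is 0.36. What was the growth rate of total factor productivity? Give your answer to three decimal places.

Labor's share = 1 − 0.36 = 0.64.
The capital stock: 0.36 × 6.02 = 2.1672 pp.
Labor input: 0.64 × 3.63 = 2.3232 pp.
TFP growth = 5.99 − 4.4904 = 1.4996%.

1.500%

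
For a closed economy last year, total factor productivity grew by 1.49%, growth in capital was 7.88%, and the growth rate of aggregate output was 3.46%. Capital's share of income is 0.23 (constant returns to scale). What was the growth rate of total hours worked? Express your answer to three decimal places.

Labor's share = 1 − 0.23 = 0.77.
gY = gA + 0.23×7.88 + 0.77×g.
0.77×g = 3.46 − 1.49 − 1.8124 = 0.1576.
g = 0.1576 / 0.77 = 0.20468%.

0.205%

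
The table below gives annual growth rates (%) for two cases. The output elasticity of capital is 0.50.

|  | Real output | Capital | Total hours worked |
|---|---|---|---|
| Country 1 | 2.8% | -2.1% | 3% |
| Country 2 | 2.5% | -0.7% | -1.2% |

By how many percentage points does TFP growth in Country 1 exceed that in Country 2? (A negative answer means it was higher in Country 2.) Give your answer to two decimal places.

Labor's share = 1 − 0.5 = 0.5.
Country 1: TFP = 2.8 + 1.05 − 1.5 = 2.35%.
Country 2: TFP = 2.5 + 0.35 + 0.6 = 3.45%.
Difference = 2.35 − (3.45) = -1.1 pp.

-1.10 percentage points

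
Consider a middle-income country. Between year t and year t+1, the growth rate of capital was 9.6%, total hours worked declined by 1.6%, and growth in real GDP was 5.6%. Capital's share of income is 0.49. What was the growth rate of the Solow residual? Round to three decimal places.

The Solow residual grew 1.712%.

Labor's share = 1 − 0.49 = 0.51.
Capital: 0.49 × 9.6 = 4.704 pp.
Total hours worked: 0.51 × (-1.6) = -0.816 pp.
TFP growth = 5.6 − 3.888 = 1.712%.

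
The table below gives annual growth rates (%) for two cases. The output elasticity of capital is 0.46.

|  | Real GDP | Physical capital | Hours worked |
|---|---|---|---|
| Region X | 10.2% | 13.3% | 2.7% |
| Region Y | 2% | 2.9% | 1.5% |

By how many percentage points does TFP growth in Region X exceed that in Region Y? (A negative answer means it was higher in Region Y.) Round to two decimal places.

2.77 percentage points

Labor's share = 1 − 0.46 = 0.54.
Region X: TFP = 10.2 − 6.118 − 1.458 = 2.624%.
Region Y: TFP = 2 − 1.334 − 0.81 = -0.144%.
Difference = 2.624 − (-0.144) = 2.768 pp.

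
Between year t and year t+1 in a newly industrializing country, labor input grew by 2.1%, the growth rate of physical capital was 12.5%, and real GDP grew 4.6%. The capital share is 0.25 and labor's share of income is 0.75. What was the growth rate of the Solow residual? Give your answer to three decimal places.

-0.100%

Labor's share = 1 − 0.25 = 0.75.
Physical capital: 0.25 × 12.5 = 3.125 pp.
Labor input: 0.75 × 2.1 = 1.575 pp.
TFP growth = 4.6 − 4.7 = -0.1%.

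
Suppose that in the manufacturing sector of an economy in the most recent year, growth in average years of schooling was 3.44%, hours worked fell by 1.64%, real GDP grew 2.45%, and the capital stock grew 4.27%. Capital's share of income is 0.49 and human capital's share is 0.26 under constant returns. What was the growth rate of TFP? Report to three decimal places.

-0.127%

Labor's share = 1 − 0.49 − 0.26 = 0.25.
The capital stock: 0.49 × 4.27 = 2.0923 pp.
Average years of schooling: 0.26 × 3.44 = 0.8944 pp.
Hours worked: 0.25 × (-1.64) = -0.41 pp.
TFP growth = 2.45 − 2.5767 = -0.1267%.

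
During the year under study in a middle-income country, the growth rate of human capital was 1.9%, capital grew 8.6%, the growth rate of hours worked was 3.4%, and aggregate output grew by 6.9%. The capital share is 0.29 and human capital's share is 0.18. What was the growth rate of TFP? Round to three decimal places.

Labor's share = 1 − 0.29 − 0.18 = 0.53.
Capital: 0.29 × 8.6 = 2.494 pp.
Human capital: 0.18 × 1.9 = 0.342 pp.
Hours worked: 0.53 × 3.4 = 1.802 pp.
TFP growth = 6.9 − 4.638 = 2.262%.

TFP grew 2.262%.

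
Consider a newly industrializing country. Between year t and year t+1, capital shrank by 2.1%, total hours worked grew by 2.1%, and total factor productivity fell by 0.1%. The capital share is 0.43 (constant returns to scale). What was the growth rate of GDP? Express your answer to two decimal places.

Labor's share = 1 − 0.43 = 0.57.
Capital: 0.43 × (-2.1) = -0.903 pp.
Total hours worked: 0.57 × 2.1 = 1.197 pp.
Output growth = -0.1 + 0.294 = 0.194%.

0.19%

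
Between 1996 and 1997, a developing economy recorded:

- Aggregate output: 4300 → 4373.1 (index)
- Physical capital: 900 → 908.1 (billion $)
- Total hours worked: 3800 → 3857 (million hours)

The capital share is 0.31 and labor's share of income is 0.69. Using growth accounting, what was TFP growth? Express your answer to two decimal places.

0.39%

Aggregate output growth = (4373.1 − 4300) / 4300 = 1.7%.
Physical capital growth = (908.1 − 900) / 900 = 0.9%.
Total hours worked growth = (3857 − 3800) / 3800 = 1.5%.
Labor's share = 1 − 0.31 = 0.69.
Physical capital: 0.31 × 0.9 = 0.279 pp.
Total hours worked: 0.69 × 1.5 = 1.035 pp.
TFP growth = 1.7 − 1.314 = 0.386%.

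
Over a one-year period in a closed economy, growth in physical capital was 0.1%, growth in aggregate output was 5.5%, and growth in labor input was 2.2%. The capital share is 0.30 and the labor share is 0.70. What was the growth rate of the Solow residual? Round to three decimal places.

Labor's share = 1 − 0.3 = 0.7.
Physical capital: 0.3 × 0.1 = 0.03 pp.
Labor input: 0.7 × 2.2 = 1.54 pp.
TFP growth = 5.5 − 1.57 = 3.93%.

3.930%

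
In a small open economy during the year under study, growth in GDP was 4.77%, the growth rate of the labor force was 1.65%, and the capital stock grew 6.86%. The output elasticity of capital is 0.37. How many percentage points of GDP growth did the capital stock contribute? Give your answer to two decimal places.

Contribution = share × growth = 0.37 × 6.86 = 2.5382 pp.

2.54 percentage points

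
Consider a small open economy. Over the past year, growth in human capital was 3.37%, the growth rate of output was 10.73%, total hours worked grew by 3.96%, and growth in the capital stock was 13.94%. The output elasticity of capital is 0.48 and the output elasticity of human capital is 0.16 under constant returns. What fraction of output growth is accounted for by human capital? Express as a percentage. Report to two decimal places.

5.03%

Human capital contributed 0.16 × 3.37 = 0.5392 pp.
Share of growth = 0.5392 / 10.73 × 100 = 5.0252%.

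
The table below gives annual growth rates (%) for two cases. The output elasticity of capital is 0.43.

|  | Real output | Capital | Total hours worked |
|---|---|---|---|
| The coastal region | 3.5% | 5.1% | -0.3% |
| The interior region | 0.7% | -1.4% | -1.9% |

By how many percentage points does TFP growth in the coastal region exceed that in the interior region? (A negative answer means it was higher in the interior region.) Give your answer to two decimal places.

-0.91 percentage points

Labor's share = 1 − 0.43 = 0.57.
The coastal region: TFP = 3.5 − 2.193 + 0.171 = 1.478%.
The interior region: TFP = 0.7 + 0.602 + 1.083 = 2.385%.
Difference = 1.478 − (2.385) = -0.907 pp.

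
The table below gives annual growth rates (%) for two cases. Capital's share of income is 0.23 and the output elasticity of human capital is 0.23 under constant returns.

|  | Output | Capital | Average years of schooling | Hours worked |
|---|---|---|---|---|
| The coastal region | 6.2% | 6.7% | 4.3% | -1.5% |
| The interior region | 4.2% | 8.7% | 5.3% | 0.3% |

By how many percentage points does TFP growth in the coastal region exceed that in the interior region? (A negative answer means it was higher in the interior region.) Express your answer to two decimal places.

Labor's share = 1 − 0.23 − 0.23 = 0.54.
The coastal region: TFP = 6.2 − 1.541 − 0.989 + 0.81 = 4.48%.
The interior region: TFP = 4.2 − 2.001 − 1.219 − 0.162 = 0.818%.
Difference = 4.48 − (0.818) = 3.662 pp.

3.66 percentage points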